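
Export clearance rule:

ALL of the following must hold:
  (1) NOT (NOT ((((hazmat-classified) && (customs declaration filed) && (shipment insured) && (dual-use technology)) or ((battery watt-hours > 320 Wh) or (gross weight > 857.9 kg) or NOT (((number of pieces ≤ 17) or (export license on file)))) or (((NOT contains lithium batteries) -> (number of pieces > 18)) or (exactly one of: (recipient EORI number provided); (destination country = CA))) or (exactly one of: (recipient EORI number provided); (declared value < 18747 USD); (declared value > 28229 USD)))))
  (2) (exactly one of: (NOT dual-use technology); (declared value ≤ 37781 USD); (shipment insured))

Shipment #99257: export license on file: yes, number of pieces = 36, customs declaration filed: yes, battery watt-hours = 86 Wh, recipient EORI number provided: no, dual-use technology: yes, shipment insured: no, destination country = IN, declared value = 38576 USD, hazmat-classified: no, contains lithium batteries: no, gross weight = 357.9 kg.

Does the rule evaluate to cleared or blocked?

Blocked

Atomic conditions:
  hazmat-classified: no → false
  customs declaration filed: yes → true
  shipment insured: no → false
  dual-use technology: yes → true
  battery watt-hours > 320 Wh: 86 > 320 is false
  gross weight > 857.9 kg: 357.9 > 857.9 is false
  number of pieces ≤ 17: 36 ≤ 17 is false
  export license on file: yes → true
  NOT contains lithium batteries: no → true
  number of pieces > 18: 36 > 18 is true
  recipient EORI number provided: no → false
  destination country = CA: IN == CA is false
  declared value < 18747 USD: 38576 < 18747 is false
  declared value > 28229 USD: 38576 > 28229 is true
  NOT dual-use technology: yes → false
  declared value ≤ 37781 USD: 38576 ≤ 37781 is false
Combine:
[1.1.1.1] false AND true AND false AND true = false
[1.1.1.2.3.1] false OR true = true
[1.1.1.2.3] NOT true = false
[1.1.1.2] false OR false OR false = false
[1.1.1.3.1] true → true = true
[1.1.1.3.2] exactly-one(false, false) = false
[1.1.1.3] true OR false = true
[1.1.1.4] exactly-one(false, false, true) = true
[1.1.1] false OR false OR true OR true = true
[1.1] NOT true = false
[1] NOT false = true
[2] exactly-one(false, false, false) = false
[root] true AND false = false
Overall: false → blocked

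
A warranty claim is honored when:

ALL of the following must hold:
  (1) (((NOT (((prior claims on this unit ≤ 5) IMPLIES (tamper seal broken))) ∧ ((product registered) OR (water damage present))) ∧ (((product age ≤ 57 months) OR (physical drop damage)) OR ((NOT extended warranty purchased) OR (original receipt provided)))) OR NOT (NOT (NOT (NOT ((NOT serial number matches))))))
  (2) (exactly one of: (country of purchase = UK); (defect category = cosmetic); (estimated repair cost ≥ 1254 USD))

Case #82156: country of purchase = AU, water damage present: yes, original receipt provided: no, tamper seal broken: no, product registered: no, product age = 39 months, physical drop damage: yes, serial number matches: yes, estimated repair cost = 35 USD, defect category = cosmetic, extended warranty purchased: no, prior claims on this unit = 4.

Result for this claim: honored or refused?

Atomic conditions:
  prior claims on this unit ≤ 5: 4 ≤ 5 is true
  tamper seal broken: no → false
  product registered: no → false
  water damage present: yes → true
  product age ≤ 57 months: 39 ≤ 57 is true
  physical drop damage: yes → true
  NOT extended warranty purchased: no → true
  original receipt provided: no → false
  NOT serial number matches: yes → false
  country of purchase = UK: AU == UK is false
  defect category = cosmetic: cosmetic == cosmetic is true
  estimated repair cost ≥ 1254 USD: 35 ≥ 1254 is false
Combine:
[1.1.1.1.1] true → false = false
[1.1.1.1] NOT false = true
[1.1.1.2] false OR true = true
[1.1.1] true AND true = true
[1.1.2.1] true OR true = true
[1.1.2.2] true OR false = true
[1.1.2] true OR true = true
[1.1] true AND true = true
[1.2.1.1.1] NOT false = true
[1.2.1.1] NOT true = false
[1.2.1] NOT false = true
[1.2] NOT true = false
[1] true OR false = true
[2] exactly-one(false, true, false) = true
[root] true AND true = true
Overall: true → honored

Honored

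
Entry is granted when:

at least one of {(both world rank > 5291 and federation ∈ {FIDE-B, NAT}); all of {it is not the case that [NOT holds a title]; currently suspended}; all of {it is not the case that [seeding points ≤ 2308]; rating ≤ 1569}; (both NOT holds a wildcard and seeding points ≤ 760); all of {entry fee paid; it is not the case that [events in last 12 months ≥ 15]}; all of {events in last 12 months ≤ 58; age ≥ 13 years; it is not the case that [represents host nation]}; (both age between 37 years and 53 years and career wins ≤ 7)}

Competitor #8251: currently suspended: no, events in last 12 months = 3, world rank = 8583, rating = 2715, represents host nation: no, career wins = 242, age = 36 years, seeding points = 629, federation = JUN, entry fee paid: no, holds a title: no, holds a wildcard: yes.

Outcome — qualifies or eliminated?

Qualifies

Atomic conditions:
  world rank > 5291: 8583 > 5291 is true
  federation ∈ {FIDE-B, NAT}: JUN is not in the set → false
  NOT holds a title: no → true
  currently suspended: no → false
  seeding points ≤ 2308: 629 ≤ 2308 is true
  rating ≤ 1569: 2715 ≤ 1569 is false
  NOT holds a wildcard: yes → false
  seeding points ≤ 760: 629 ≤ 760 is true
  entry fee paid: no → false
  events in last 12 months ≥ 15: 3 ≥ 15 is false
  events in last 12 months ≤ 58: 3 ≤ 58 is true
  age ≥ 13 years: 36 ≥ 13 is true
  represents host nation: no → false
  age between 37 years and 53 years: 36 in [37, 53] is false
  career wins ≤ 7: 242 ≤ 7 is false
Combine:
[1] true AND false = false
[2.1] NOT true = false
[2] false AND false = false
[3.1] NOT true = false
[3] false AND false = false
[4] false AND true = false
[5.2] NOT false = true
[5] false AND true = false
[6.3] NOT false = true
[6] true AND true AND true = true
[7] false AND false = false
[root] false OR false OR false OR false OR false OR true OR false = true
Overall: true → qualifies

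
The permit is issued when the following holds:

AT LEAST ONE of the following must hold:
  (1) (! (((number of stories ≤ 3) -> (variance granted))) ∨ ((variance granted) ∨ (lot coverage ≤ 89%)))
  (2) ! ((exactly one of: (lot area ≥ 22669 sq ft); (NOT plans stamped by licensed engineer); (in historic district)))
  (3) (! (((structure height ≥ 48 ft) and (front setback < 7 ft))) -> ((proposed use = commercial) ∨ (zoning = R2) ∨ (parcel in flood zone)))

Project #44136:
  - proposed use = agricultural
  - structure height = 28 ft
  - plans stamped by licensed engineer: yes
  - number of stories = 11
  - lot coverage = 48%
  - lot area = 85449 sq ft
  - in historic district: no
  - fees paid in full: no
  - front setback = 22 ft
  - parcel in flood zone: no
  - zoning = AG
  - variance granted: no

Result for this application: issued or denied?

Issued

Atomic conditions:
  number of stories ≤ 3: 11 ≤ 3 is false
  variance granted: no → false
  lot coverage ≤ 89%: 48 ≤ 89 is true
  lot area ≥ 22669 sq ft: 85449 ≥ 22669 is true
  NOT plans stamped by licensed engineer: yes → false
  in historic district: no → false
  structure height ≥ 48 ft: 28 ≥ 48 is false
  front setback < 7 ft: 22 < 7 is false
  proposed use = commercial: agricultural == commercial is false
  zoning = R2: AG == R2 is false
  parcel in flood zone: no → false
Combine:
[1.1.1] false → false (antecedent false ⇒ implication holds) = true
[1.1] NOT true = false
[1.2] false OR true = true
[1] false OR true = true
[2.1] exactly-one(true, false, false) = true
[2] NOT true = false
[3.1.1] false AND false = false
[3.1] NOT false = true
[3.2] false OR false OR false = false
[3] true → false = false
[root] true OR false OR false = true
Overall: true → issued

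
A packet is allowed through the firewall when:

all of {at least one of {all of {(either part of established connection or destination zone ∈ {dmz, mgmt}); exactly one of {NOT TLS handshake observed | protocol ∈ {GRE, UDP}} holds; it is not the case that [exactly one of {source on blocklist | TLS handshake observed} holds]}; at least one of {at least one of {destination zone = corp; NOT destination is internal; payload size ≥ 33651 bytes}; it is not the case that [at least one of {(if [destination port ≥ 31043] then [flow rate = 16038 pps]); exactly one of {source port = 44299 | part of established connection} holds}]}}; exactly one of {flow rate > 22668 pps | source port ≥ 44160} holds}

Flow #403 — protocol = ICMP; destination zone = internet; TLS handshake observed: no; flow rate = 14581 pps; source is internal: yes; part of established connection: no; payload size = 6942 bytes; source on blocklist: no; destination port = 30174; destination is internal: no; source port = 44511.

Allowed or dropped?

Allowed

Atomic conditions:
  part of established connection: no → false
  destination zone ∈ {dmz, mgmt}: internet is not in the set → false
  NOT TLS handshake observed: no → true
  protocol ∈ {GRE, UDP}: ICMP is not in the set → false
  source on blocklist: no → false
  TLS handshake observed: no → false
  destination zone = corp: internet == corp is false
  NOT destination is internal: no → true
  payload size ≥ 33651 bytes: 6942 ≥ 33651 is false
  destination port ≥ 31043: 30174 ≥ 31043 is false
  flow rate = 16038 pps: 14581 == 16038 is false
  source port = 44299: 44511 == 44299 is false
  flow rate > 22668 pps: 14581 > 22668 is false
  source port ≥ 44160: 44511 ≥ 44160 is true
Combine:
[1.1.1] false OR false = false
[1.1.2] exactly-one(true, false) = true
[1.1.3.1] exactly-one(false, false) = false
[1.1.3] NOT false = true
[1.1] false AND true AND true = false
[1.2.1] false OR true OR false = true
[1.2.2.1.1] false → false (antecedent false ⇒ implication holds) = true
[1.2.2.1.2] exactly-one(false, false) = false
[1.2.2.1] true OR false = true
[1.2.2] NOT true = false
[1.2] true OR false = true
[1] false OR true = true
[2] exactly-one(false, true) = true
[root] true AND true = true
Overall: true → allowed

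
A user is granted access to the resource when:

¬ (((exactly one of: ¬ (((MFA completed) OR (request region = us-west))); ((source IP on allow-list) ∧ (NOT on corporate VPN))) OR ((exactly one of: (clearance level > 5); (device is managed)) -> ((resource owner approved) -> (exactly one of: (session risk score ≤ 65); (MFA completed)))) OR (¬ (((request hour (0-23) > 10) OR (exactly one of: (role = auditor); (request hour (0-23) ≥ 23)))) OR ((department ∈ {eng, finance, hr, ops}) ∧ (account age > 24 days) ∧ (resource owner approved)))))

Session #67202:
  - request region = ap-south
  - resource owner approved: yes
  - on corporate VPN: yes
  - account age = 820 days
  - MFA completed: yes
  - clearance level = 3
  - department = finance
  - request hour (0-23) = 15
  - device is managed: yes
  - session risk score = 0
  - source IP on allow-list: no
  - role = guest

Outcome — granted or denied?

Atomic conditions:
  MFA completed: yes → true
  request region = us-west: ap-south == us-west is false
  source IP on allow-list: no → false
  NOT on corporate VPN: yes → false
  clearance level > 5: 3 > 5 is false
  device is managed: yes → true
  resource owner approved: yes → true
  session risk score ≤ 65: 0 ≤ 65 is true
  request hour (0-23) > 10: 15 > 10 is true
  role = auditor: guest == auditor is false
  request hour (0-23) ≥ 23: 15 ≥ 23 is false
  department ∈ {eng, finance, hr, ops}: finance is in the set → true
  account age > 24 days: 820 > 24 is true
Combine:
[1.1.1.1] true OR false = true
[1.1.1] NOT true = false
[1.1.2] false AND false = false
[1.1] exactly-one(false, false) = false
[1.2.1] exactly-one(false, true) = true
[1.2.2.2] exactly-one(true, true) = false
[1.2.2] true → false = false
[1.2] true → false = false
[1.3.1.1.2] exactly-one(false, false) = false
[1.3.1.1] true OR false = true
[1.3.1] NOT true = false
[1.3.2] true AND true AND true = true
[1.3] false OR true = true
[1] false OR false OR true = true
[root] NOT true = false
Overall: false → denied

Denied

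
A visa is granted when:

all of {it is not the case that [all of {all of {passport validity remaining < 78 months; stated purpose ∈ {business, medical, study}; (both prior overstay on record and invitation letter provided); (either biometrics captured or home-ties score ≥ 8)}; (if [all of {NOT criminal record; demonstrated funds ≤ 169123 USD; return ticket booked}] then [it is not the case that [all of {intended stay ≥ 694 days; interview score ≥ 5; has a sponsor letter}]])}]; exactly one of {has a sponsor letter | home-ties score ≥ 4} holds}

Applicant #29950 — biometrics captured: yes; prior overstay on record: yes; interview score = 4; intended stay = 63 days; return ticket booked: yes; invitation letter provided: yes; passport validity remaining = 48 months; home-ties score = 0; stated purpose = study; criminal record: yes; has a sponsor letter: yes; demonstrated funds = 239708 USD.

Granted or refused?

Refused

Atomic conditions:
  passport validity remaining < 78 months: 48 < 78 is true
  stated purpose ∈ {business, medical, study}: study is in the set → true
  prior overstay on record: yes → true
  invitation letter provided: yes → true
  biometrics captured: yes → true
  home-ties score ≥ 8: 0 ≥ 8 is false
  NOT criminal record: yes → false
  demonstrated funds ≤ 169123 USD: 239708 ≤ 169123 is false
  return ticket booked: yes → true
  intended stay ≥ 694 days: 63 ≥ 694 is false
  interview score ≥ 5: 4 ≥ 5 is false
  has a sponsor letter: yes → true
  home-ties score ≥ 4: 0 ≥ 4 is false
Combine:
[1.1.1.3] true AND true = true
[1.1.1.4] true OR false = true
[1.1.1] true AND true AND true AND true = true
[1.1.2.1] false AND false AND true = false
[1.1.2.2.1] false AND false AND true = false
[1.1.2.2] NOT false = true
[1.1.2] false → true (antecedent false ⇒ implication holds) = true
[1.1] true AND true = true
[1] NOT true = false
[2] exactly-one(true, false) = true
[root] false AND true = false
Overall: false → refused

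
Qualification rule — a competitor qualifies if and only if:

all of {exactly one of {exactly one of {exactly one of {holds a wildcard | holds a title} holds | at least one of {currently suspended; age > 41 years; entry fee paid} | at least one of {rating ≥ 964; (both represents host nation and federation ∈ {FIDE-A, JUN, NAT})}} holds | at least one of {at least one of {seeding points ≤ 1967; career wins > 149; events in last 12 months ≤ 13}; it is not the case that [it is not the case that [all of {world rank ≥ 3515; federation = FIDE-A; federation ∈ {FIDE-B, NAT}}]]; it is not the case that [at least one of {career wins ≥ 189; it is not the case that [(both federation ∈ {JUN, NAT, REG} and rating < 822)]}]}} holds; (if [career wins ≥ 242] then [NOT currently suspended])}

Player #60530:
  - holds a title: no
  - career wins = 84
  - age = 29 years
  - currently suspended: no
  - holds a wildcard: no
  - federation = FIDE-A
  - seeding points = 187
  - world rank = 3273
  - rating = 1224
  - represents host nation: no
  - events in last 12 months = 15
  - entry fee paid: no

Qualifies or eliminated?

Eliminated

Atomic conditions:
  holds a wildcard: no → false
  holds a title: no → false
  currently suspended: no → false
  age > 41 years: 29 > 41 is false
  entry fee paid: no → false
  rating ≥ 964: 1224 ≥ 964 is true
  represents host nation: no → false
  federation ∈ {FIDE-A, JUN, NAT}: FIDE-A is in the set → true
  seeding points ≤ 1967: 187 ≤ 1967 is true
  career wins > 149: 84 > 149 is false
  events in last 12 months ≤ 13: 15 ≤ 13 is false
  world rank ≥ 3515: 3273 ≥ 3515 is false
  federation = FIDE-A: FIDE-A == FIDE-A is true
  federation ∈ {FIDE-B, NAT}: FIDE-A is not in the set → false
  career wins ≥ 189: 84 ≥ 189 is false
  federation ∈ {JUN, NAT, REG}: FIDE-A is not in the set → false
  rating < 822: 1224 < 822 is false
  career wins ≥ 242: 84 ≥ 242 is false
  NOT currently suspended: no → true
Combine:
[1.1.1] exactly-one(false, false) = false
[1.1.2] false OR false OR false = false
[1.1.3.2] false AND true = false
[1.1.3] true OR false = true
[1.1] exactly-one(false, false, true) = true
[1.2.1] true OR false OR false = true
[1.2.2.1.1] false AND true AND false = false
[1.2.2.1] NOT false = true
[1.2.2] NOT true = false
[1.2.3.1.2.1] false AND false = false
[1.2.3.1.2] NOT false = true
[1.2.3.1] false OR true = true
[1.2.3] NOT true = false
[1.2] true OR false OR false = true
[1] exactly-one(true, true) = false
[2] false → true (antecedent false ⇒ implication holds) = true
[root] false AND true = false
Overall: false → eliminated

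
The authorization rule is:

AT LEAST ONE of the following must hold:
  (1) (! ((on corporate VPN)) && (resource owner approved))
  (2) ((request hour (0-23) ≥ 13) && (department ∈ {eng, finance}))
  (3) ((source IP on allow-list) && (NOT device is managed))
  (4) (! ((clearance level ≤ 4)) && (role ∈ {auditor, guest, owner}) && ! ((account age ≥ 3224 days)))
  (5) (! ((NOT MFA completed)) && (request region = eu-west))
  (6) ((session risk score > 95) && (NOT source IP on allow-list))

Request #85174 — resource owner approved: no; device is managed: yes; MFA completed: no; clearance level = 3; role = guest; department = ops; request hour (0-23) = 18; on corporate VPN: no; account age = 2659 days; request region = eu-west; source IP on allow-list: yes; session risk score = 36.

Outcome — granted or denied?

Denied

Atomic conditions:
  on corporate VPN: no → false
  resource owner approved: no → false
  request hour (0-23) ≥ 13: 18 ≥ 13 is true
  department ∈ {eng, finance}: ops is not in the set → false
  source IP on allow-list: yes → true
  NOT device is managed: yes → false
  clearance level ≤ 4: 3 ≤ 4 is true
  role ∈ {auditor, guest, owner}: guest is in the set → true
  account age ≥ 3224 days: 2659 ≥ 3224 is false
  NOT MFA completed: no → true
  request region = eu-west: eu-west == eu-west is true
  session risk score > 95: 36 > 95 is false
  NOT source IP on allow-list: yes → false
Combine:
[1.1] NOT false = true
[1] true AND false = false
[2] true AND false = false
[3] true AND false = false
[4.1] NOT true = false
[4.3] NOT false = true
[4] false AND true AND true = false
[5.1] NOT true = false
[5] false AND true = false
[6] false AND false = false
[root] false OR false OR false OR false OR false OR false = false
Overall: false → denied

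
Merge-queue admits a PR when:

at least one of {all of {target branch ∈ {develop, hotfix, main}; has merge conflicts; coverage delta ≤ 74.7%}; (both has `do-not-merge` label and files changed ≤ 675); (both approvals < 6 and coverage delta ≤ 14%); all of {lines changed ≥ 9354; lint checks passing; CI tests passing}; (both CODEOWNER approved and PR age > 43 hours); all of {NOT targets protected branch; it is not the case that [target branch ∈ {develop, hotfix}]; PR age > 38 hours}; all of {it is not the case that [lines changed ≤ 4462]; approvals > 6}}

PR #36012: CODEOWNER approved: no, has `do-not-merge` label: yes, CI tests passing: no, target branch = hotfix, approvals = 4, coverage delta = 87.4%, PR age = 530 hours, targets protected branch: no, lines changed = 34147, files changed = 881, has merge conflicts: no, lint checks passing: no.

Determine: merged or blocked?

Blocked

Atomic conditions:
  target branch ∈ {develop, hotfix, main}: hotfix is in the set → true
  has merge conflicts: no → false
  coverage delta ≤ 74.7%: 87.4 ≤ 74.7 is false
  has `do-not-merge` label: yes → true
  files changed ≤ 675: 881 ≤ 675 is false
  approvals < 6: 4 < 6 is true
  coverage delta ≤ 14%: 87.4 ≤ 14 is false
  lines changed ≥ 9354: 34147 ≥ 9354 is true
  lint checks passing: no → false
  CI tests passing: no → false
  CODEOWNER approved: no → false
  PR age > 43 hours: 530 > 43 is true
  NOT targets protected branch: no → true
  target branch ∈ {develop, hotfix}: hotfix is in the set → true
  PR age > 38 hours: 530 > 38 is true
  lines changed ≤ 4462: 34147 ≤ 4462 is false
  approvals > 6: 4 > 6 is false
Combine:
[1] true AND false AND false = false
[2] true AND false = false
[3] true AND false = false
[4] true AND false AND false = false
[5] false AND true = false
[6.2] NOT true = false
[6] true AND false AND true = false
[7.1] NOT false = true
[7] true AND false = false
[root] false OR false OR false OR false OR false OR false OR false = false
Overall: false → blocked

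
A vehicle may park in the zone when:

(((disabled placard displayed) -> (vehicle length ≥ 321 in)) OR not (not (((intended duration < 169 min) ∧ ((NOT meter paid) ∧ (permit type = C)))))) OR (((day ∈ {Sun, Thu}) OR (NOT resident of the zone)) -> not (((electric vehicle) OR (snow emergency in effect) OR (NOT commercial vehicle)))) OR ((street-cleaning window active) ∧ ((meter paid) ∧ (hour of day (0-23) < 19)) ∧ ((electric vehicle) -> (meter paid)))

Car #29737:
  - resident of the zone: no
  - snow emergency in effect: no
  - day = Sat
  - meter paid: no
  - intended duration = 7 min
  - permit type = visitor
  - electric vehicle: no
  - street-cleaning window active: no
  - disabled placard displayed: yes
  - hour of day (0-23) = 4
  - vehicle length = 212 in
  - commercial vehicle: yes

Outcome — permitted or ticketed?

Permitted

Atomic conditions:
  disabled placard displayed: yes → true
  vehicle length ≥ 321 in: 212 ≥ 321 is false
  intended duration < 169 min: 7 < 169 is true
  NOT meter paid: no → true
  permit type = C: visitor == C is false
  day ∈ {Sun, Thu}: Sat is not in the set → false
  NOT resident of the zone: no → true
  electric vehicle: no → false
  snow emergency in effect: no → false
  NOT commercial vehicle: yes → false
  street-cleaning window active: no → false
  meter paid: no → false
  hour of day (0-23) < 19: 4 < 19 is true
Combine:
[1.1] true → false = false
[1.2.1.1.2] true AND false = false
[1.2.1.1] true AND false = false
[1.2.1] NOT false = true
[1.2] NOT true = false
[1] false OR false = false
[2.1] false OR true = true
[2.2.1] false OR false OR false = false
[2.2] NOT false = true
[2] true → true = true
[3.2] false AND true = false
[3.3] false → false (antecedent false ⇒ implication holds) = true
[3] false AND false AND true = false
[root] false OR true OR false = true
Overall: true → permitted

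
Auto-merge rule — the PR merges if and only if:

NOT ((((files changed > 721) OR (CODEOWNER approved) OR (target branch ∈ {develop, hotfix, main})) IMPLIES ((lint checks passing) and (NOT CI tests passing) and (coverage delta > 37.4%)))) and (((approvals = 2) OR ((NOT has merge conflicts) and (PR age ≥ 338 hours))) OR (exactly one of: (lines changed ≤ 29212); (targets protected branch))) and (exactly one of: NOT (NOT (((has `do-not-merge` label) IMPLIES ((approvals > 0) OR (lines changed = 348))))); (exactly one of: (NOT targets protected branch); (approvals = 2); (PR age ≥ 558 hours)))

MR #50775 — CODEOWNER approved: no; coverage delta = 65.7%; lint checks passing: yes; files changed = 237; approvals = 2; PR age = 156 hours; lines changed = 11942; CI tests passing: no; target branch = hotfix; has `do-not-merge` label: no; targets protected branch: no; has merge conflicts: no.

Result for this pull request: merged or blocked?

Atomic conditions:
  files changed > 721: 237 > 721 is false
  CODEOWNER approved: no → false
  target branch ∈ {develop, hotfix, main}: hotfix is in the set → true
  lint checks passing: yes → true
  NOT CI tests passing: no → true
  coverage delta > 37.4%: 65.7 > 37.4 is true
  approvals = 2: 2 == 2 is true
  NOT has merge conflicts: no → true
  PR age ≥ 338 hours: 156 ≥ 338 is false
  lines changed ≤ 29212: 11942 ≤ 29212 is true
  targets protected branch: no → false
  has `do-not-merge` label: no → false
  approvals > 0: 2 > 0 is true
  lines changed = 348: 11942 == 348 is false
  NOT targets protected branch: no → true
  PR age ≥ 558 hours: 156 ≥ 558 is false
Combine:
[1.1.1] false OR false OR true = true
[1.1.2] true AND true AND true = true
[1.1] true → true = true
[1] NOT true = false
[2.1.2] true AND false = false
[2.1] true OR false = true
[2.2] exactly-one(true, false) = true
[2] true OR true = true
[3.1.1.1.2] true OR false = true
[3.1.1.1] false → true (antecedent false ⇒ implication holds) = true
[3.1.1] NOT true = false
[3.1] NOT false = true
[3.2] exactly-one(true, true, false) = false
[3] exactly-one(true, false) = true
[root] false AND true AND true = false
Overall: false → blocked

Blocked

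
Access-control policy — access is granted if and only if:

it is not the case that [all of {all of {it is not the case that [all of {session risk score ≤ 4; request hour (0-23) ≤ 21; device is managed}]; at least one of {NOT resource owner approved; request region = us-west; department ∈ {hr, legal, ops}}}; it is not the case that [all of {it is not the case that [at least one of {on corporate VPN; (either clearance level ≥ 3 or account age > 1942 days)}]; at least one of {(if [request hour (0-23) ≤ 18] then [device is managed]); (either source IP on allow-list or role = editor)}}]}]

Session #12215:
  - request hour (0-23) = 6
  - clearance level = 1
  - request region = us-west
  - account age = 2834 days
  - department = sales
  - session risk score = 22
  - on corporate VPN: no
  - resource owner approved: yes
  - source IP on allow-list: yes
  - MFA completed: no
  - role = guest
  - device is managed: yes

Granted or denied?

Denied

Atomic conditions:
  session risk score ≤ 4: 22 ≤ 4 is false
  request hour (0-23) ≤ 21: 6 ≤ 21 is true
  device is managed: yes → true
  NOT resource owner approved: yes → false
  request region = us-west: us-west == us-west is true
  department ∈ {hr, legal, ops}: sales is not in the set → false
  on corporate VPN: no → false
  clearance level ≥ 3: 1 ≥ 3 is false
  account age > 1942 days: 2834 > 1942 is true
  request hour (0-23) ≤ 18: 6 ≤ 18 is true
  source IP on allow-list: yes → true
  role = editor: guest == editor is false
Combine:
[1.1.1.1] false AND true AND true = false
[1.1.1] NOT false = true
[1.1.2] false OR true OR false = true
[1.1] true AND true = true
[1.2.1.1.1.2] false OR true = true
[1.2.1.1.1] false OR true = true
[1.2.1.1] NOT true = false
[1.2.1.2.1] true → true = true
[1.2.1.2.2] true OR false = true
[1.2.1.2] true OR true = true
[1.2.1] false AND true = false
[1.2] NOT false = true
[1] true AND true = true
[root] NOT true = false
Overall: false → denied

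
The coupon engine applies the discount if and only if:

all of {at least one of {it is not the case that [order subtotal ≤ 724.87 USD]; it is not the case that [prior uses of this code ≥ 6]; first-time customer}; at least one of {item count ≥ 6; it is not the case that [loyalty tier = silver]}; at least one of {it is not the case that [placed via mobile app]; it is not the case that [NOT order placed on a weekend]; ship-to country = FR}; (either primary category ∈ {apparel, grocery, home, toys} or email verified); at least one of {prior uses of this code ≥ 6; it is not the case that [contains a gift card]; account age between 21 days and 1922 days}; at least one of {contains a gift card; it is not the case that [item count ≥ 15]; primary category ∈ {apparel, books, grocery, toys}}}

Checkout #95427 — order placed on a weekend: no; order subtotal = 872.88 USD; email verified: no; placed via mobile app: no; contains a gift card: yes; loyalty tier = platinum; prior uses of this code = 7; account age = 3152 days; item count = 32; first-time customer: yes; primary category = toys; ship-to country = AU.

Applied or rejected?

Atomic conditions:
  order subtotal ≤ 724.87 USD: 872.88 ≤ 724.87 is false
  prior uses of this code ≥ 6: 7 ≥ 6 is true
  first-time customer: yes → true
  item count ≥ 6: 32 ≥ 6 is true
  loyalty tier = silver: platinum == silver is false
  placed via mobile app: no → false
  NOT order placed on a weekend: no → true
  ship-to country = FR: AU == FR is false
  primary category ∈ {apparel, grocery, home, toys}: toys is in the set → true
  email verified: no → false
  contains a gift card: yes → true
  account age between 21 days and 1922 days: 3152 in [21, 1922] is false
  item count ≥ 15: 32 ≥ 15 is true
  primary category ∈ {apparel, books, grocery, toys}: toys is in the set → true
Combine:
[1.1] NOT false = true
[1.2] NOT true = false
[1] true OR false OR true = true
[2.2] NOT false = true
[2] true OR true = true
[3.1] NOT false = true
[3.2] NOT true = false
[3] true OR false OR false = true
[4] true OR false = true
[5.2] NOT true = false
[5] true OR false OR false = true
[6.2] NOT true = false
[6] true OR false OR true = true
[root] true AND true AND true AND true AND true AND true = true
Overall: true → applied

Applied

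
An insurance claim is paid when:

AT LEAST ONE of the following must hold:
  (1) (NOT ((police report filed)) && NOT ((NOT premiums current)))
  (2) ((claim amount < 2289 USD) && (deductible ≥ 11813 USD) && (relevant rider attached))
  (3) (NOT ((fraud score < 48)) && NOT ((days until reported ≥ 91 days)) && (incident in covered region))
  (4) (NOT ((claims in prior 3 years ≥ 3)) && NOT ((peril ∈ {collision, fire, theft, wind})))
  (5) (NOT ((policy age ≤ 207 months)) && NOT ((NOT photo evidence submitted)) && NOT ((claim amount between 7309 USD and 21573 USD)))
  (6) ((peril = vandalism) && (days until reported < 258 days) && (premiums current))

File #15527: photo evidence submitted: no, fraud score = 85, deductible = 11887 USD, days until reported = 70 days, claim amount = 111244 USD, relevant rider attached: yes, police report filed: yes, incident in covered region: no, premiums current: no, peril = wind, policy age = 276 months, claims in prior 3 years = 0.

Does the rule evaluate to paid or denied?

Denied

Atomic conditions:
  police report filed: yes → true
  NOT premiums current: no → true
  claim amount < 2289 USD: 111244 < 2289 is false
  deductible ≥ 11813 USD: 11887 ≥ 11813 is true
  relevant rider attached: yes → true
  fraud score < 48: 85 < 48 is false
  days until reported ≥ 91 days: 70 ≥ 91 is false
  incident in covered region: no → false
  claims in prior 3 years ≥ 3: 0 ≥ 3 is false
  peril ∈ {collision, fire, theft, wind}: wind is in the set → true
  policy age ≤ 207 months: 276 ≤ 207 is false
  NOT photo evidence submitted: no → true
  claim amount between 7309 USD and 21573 USD: 111244 in [7309, 21573] is false
  peril = vandalism: wind == vandalism is false
  days until reported < 258 days: 70 < 258 is true
  premiums current: no → false
Combine:
[1.1] NOT true = false
[1.2] NOT true = false
[1] false AND false = false
[2] false AND true AND true = false
[3.1] NOT false = true
[3.2] NOT false = true
[3] true AND true AND false = false
[4.1] NOT false = true
[4.2] NOT true = false
[4] true AND false = false
[5.1] NOT false = true
[5.2] NOT true = false
[5.3] NOT false = true
[5] true AND false AND true = false
[6] false AND true AND false = false
[root] false OR false OR false OR false OR false OR false = false
Overall: false → denied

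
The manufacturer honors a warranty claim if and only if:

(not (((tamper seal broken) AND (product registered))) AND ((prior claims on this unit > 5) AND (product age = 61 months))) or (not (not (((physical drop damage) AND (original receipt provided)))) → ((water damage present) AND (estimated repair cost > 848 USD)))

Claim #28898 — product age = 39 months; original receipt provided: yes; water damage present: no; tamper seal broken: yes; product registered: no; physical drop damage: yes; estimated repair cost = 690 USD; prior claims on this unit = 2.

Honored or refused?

Atomic conditions:
  tamper seal broken: yes → true
  product registered: no → false
  prior claims on this unit > 5: 2 > 5 is false
  product age = 61 months: 39 == 61 is false
  physical drop damage: yes → true
  original receipt provided: yes → true
  water damage present: no → false
  estimated repair cost > 848 USD: 690 > 848 is false
Combine:
[1.1.1] true AND false = false
[1.1] NOT false = true
[1.2] false AND false = false
[1] true AND false = false
[2.1.1.1] true AND true = true
[2.1.1] NOT true = false
[2.1] NOT false = true
[2.2] false AND false = false
[2] true → false = false
[root] false OR false = false
Overall: false → refused

Refused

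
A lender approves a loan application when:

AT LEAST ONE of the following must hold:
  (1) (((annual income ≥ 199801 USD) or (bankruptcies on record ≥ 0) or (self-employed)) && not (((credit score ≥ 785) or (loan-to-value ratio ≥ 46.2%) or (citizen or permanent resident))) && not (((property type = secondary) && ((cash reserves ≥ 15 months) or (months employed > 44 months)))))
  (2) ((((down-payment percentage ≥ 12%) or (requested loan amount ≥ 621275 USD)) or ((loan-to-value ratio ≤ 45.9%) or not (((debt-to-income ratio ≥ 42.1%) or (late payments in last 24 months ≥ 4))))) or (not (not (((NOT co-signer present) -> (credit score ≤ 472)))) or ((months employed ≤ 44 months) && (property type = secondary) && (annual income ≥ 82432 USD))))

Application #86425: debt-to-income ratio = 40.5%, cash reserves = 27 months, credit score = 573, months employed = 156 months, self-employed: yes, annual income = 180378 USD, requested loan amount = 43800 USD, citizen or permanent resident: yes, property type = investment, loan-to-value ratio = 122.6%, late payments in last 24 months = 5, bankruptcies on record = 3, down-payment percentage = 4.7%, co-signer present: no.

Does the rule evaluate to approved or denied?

Atomic conditions:
  annual income ≥ 199801 USD: 180378 ≥ 199801 is false
  bankruptcies on record ≥ 0: 3 ≥ 0 is true
  self-employed: yes → true
  credit score ≥ 785: 573 ≥ 785 is false
  loan-to-value ratio ≥ 46.2%: 122.6 ≥ 46.2 is true
  citizen or permanent resident: yes → true
  property type = secondary: investment == secondary is false
  cash reserves ≥ 15 months: 27 ≥ 15 is true
  months employed > 44 months: 156 > 44 is true
  down-payment percentage ≥ 12%: 4.7 ≥ 12 is false
  requested loan amount ≥ 621275 USD: 43800 ≥ 621275 is false
  loan-to-value ratio ≤ 45.9%: 122.6 ≤ 45.9 is false
  debt-to-income ratio ≥ 42.1%: 40.5 ≥ 42.1 is false
  late payments in last 24 months ≥ 4: 5 ≥ 4 is true
  NOT co-signer present: no → true
  credit score ≤ 472: 573 ≤ 472 is false
  months employed ≤ 44 months: 156 ≤ 44 is false
  annual income ≥ 82432 USD: 180378 ≥ 82432 is true
Combine:
[1.1] false OR true OR true = true
[1.2.1] false OR true OR true = true
[1.2] NOT true = false
[1.3.1.2] true OR true = true
[1.3.1] false AND true = false
[1.3] NOT false = true
[1] true AND false AND true = false
[2.1.1] false OR false = false
[2.1.2.2.1] false OR true = true
[2.1.2.2] NOT true = false
[2.1.2] false OR false = false
[2.1] false OR false = false
[2.2.1.1.1] true → false = false
[2.2.1.1] NOT false = true
[2.2.1] NOT true = false
[2.2.2] false AND false AND true = false
[2.2] false OR false = false
[2] false OR false = false
[root] false OR false = false
Overall: false → denied

Denied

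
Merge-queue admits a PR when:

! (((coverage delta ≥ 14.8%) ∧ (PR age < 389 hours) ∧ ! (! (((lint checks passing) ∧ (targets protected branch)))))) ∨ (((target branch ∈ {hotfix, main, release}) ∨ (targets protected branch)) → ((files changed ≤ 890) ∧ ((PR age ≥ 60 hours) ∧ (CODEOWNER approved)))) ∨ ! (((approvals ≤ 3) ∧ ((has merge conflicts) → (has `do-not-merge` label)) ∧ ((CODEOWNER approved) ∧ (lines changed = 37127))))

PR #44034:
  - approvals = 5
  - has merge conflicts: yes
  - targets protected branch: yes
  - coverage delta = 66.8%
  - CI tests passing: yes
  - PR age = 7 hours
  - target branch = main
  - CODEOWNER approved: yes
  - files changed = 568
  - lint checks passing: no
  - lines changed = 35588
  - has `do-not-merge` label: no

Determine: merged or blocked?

Merged

Atomic conditions:
  coverage delta ≥ 14.8%: 66.8 ≥ 14.8 is true
  PR age < 389 hours: 7 < 389 is true
  lint checks passing: no → false
  targets protected branch: yes → true
  target branch ∈ {hotfix, main, release}: main is in the set → true
  files changed ≤ 890: 568 ≤ 890 is true
  PR age ≥ 60 hours: 7 ≥ 60 is false
  CODEOWNER approved: yes → true
  approvals ≤ 3: 5 ≤ 3 is false
  has merge conflicts: yes → true
  has `do-not-merge` label: no → false
  lines changed = 37127: 35588 == 37127 is false
Combine:
[1.1.3.1.1] false AND true = false
[1.1.3.1] NOT false = true
[1.1.3] NOT true = false
[1.1] true AND true AND false = false
[1] NOT false = true
[2.1] true OR true = true
[2.2.2] false AND true = false
[2.2] true AND false = false
[2] true → false = false
[3.1.2] true → false = false
[3.1.3] true AND false = false
[3.1] false AND false AND false = false
[3] NOT false = true
[root] true OR false OR true = true
Overall: true → merged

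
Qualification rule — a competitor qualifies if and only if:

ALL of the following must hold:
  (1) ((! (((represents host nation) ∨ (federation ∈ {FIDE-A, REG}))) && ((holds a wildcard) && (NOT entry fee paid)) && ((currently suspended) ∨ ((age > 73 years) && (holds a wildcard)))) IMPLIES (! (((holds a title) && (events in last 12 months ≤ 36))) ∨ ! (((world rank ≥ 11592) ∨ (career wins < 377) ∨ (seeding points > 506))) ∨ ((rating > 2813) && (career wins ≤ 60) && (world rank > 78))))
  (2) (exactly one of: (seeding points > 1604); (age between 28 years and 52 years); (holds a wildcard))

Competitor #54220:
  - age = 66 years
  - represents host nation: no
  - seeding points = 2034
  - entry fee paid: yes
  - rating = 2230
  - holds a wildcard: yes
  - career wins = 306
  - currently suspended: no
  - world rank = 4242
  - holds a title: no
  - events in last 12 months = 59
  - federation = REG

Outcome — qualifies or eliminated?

Eliminated

Atomic conditions:
  represents host nation: no → false
  federation ∈ {FIDE-A, REG}: REG is in the set → true
  holds a wildcard: yes → true
  NOT entry fee paid: yes → false
  currently suspended: no → false
  age > 73 years: 66 > 73 is false
  holds a title: no → false
  events in last 12 months ≤ 36: 59 ≤ 36 is false
  world rank ≥ 11592: 4242 ≥ 11592 is false
  career wins < 377: 306 < 377 is true
  seeding points > 506: 2034 > 506 is true
  rating > 2813: 2230 > 2813 is false
  career wins ≤ 60: 306 ≤ 60 is false
  world rank > 78: 4242 > 78 is true
  seeding points > 1604: 2034 > 1604 is true
  age between 28 years and 52 years: 66 in [28, 52] is false
Combine:
[1.1.1.1] false OR true = true
[1.1.1] NOT true = false
[1.1.2] true AND false = false
[1.1.3.2] false AND true = false
[1.1.3] false OR false = false
[1.1] false AND false AND false = false
[1.2.1.1] false AND false = false
[1.2.1] NOT false = true
[1.2.2.1] false OR true OR true = true
[1.2.2] NOT true = false
[1.2.3] false AND false AND true = false
[1.2] true OR false OR false = true
[1] false → true (antecedent false ⇒ implication holds) = true
[2] exactly-one(true, false, true) = false
[root] true AND false = false
Overall: false → eliminated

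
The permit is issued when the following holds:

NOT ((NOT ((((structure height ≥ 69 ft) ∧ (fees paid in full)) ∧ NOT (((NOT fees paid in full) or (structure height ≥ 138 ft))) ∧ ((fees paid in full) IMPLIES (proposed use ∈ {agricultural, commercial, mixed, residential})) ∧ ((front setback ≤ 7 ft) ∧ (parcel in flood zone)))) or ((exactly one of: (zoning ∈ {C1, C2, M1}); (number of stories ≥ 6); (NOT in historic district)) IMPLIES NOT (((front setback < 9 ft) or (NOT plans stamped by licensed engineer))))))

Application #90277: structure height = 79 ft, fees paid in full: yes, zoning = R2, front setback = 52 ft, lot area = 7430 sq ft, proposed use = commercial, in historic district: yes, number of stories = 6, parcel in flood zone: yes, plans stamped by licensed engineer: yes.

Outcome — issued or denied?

Denied

Atomic conditions:
  structure height ≥ 69 ft: 79 ≥ 69 is true
  fees paid in full: yes → true
  NOT fees paid in full: yes → false
  structure height ≥ 138 ft: 79 ≥ 138 is false
  proposed use ∈ {agricultural, commercial, mixed, residential}: commercial is in the set → true
  front setback ≤ 7 ft: 52 ≤ 7 is false
  parcel in flood zone: yes → true
  zoning ∈ {C1, C2, M1}: R2 is not in the set → false
  number of stories ≥ 6: 6 ≥ 6 is true
  NOT in historic district: yes → false
  front setback < 9 ft: 52 < 9 is false
  NOT plans stamped by licensed engineer: yes → false
Combine:
[1.1.1.1] true AND true = true
[1.1.1.2.1] false OR false = false
[1.1.1.2] NOT false = true
[1.1.1.3] true → true = true
[1.1.1.4] false AND true = false
[1.1.1] true AND true AND true AND false = false
[1.1] NOT false = true
[1.2.1] exactly-one(false, true, false) = true
[1.2.2.1] false OR false = false
[1.2.2] NOT false = true
[1.2] true → true = true
[1] true OR true = true
[root] NOT true = false
Overall: false → denied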